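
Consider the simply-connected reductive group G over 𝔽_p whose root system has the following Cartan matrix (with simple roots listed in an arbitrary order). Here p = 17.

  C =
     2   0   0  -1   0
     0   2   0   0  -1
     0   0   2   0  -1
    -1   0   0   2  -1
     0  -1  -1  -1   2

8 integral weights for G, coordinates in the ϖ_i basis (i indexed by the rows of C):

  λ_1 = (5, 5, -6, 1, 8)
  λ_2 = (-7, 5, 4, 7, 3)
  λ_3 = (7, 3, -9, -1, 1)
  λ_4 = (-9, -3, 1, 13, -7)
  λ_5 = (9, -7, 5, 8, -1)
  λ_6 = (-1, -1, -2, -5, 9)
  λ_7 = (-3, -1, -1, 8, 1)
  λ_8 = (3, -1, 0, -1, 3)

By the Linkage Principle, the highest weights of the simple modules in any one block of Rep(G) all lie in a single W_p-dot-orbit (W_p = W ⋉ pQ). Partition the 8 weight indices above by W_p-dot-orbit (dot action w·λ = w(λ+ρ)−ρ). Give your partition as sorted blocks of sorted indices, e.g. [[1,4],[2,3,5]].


D_5 Cartan matrix, 5 simple roots permuted; ρ=(1,1,1,1,1).

Ā_17 reps of the 8 weights (D_5, coords as presented):

  λ_1+ρ ↦ (4, 0, 1, 0, 5);  λ_2+ρ ↦ (4, 0, 1, 0, 5);  λ_3+ρ ↦ (2, 0, 0, 4, 2);  λ_4+ρ ↦ (2, 0, 0, 4, 2);  λ_5+ρ ↦ (2, 0, 0, 4, 2);  λ_6+ρ ↦ (4, 0, 1, 0, 5);  λ_7+ρ ↦ (2, 0, 0, 4, 2);  λ_8+ρ ↦ (4, 0, 1, 0, 4)

Partition of {1..8} into 3 W_17-dot-orbits:

[[1, 2, 6], [3, 4, 5, 7], [8]]


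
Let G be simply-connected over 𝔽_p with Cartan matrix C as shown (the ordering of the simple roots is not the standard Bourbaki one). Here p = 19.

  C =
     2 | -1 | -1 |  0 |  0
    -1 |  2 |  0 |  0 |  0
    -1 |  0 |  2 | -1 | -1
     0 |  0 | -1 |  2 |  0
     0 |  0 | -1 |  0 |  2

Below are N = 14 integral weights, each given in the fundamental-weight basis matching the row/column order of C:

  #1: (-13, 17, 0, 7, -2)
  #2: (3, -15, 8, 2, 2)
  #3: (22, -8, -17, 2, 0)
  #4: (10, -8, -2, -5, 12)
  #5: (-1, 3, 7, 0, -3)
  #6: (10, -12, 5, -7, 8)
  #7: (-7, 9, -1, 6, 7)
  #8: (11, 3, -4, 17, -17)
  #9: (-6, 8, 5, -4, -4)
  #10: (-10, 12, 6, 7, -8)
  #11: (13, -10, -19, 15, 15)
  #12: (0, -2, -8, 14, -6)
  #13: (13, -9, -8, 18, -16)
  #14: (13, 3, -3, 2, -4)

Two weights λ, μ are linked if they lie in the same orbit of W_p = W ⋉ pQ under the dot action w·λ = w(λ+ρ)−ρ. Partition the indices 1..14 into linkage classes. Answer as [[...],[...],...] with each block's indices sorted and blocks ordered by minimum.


Root system D_5: the 5×5 matrix C matches after relabeling.

Folding the 14 weights λ_j+ρ into Ā_19 (reps in the given 5-coord order):

    λ_1 → (3, 3, 0, 1, 8)
    λ_2 → (0, 4, 1, 2, 2)
    λ_3 → (3, 5, 0, 1, 3)
    λ_4 → (3, 3, 0, 1, 8)
    λ_5 → (0, 4, 6, 1, 2)
    λ_6 → (0, 4, 6, 1, 2)
    λ_7 → (0, 4, 6, 1, 2)
    λ_8 → (3, 5, 0, 1, 3)
    λ_9 → (0, 4, 1, 2, 2)
    λ_10 → (0, 4, 6, 1, 2)
    λ_11 → (0, 4, 1, 2, 2)
    λ_12 → (3, 5, 0, 1, 3)
    λ_13 → (3, 5, 0, 1, 3)
    λ_14 → (0, 4, 1, 2, 2)

Linkage partition of the 14 weights (4 classes, p=19):

[[1, 4], [2, 9, 11, 14], [3, 8, 12, 13], [5, 6, 7, 10]]


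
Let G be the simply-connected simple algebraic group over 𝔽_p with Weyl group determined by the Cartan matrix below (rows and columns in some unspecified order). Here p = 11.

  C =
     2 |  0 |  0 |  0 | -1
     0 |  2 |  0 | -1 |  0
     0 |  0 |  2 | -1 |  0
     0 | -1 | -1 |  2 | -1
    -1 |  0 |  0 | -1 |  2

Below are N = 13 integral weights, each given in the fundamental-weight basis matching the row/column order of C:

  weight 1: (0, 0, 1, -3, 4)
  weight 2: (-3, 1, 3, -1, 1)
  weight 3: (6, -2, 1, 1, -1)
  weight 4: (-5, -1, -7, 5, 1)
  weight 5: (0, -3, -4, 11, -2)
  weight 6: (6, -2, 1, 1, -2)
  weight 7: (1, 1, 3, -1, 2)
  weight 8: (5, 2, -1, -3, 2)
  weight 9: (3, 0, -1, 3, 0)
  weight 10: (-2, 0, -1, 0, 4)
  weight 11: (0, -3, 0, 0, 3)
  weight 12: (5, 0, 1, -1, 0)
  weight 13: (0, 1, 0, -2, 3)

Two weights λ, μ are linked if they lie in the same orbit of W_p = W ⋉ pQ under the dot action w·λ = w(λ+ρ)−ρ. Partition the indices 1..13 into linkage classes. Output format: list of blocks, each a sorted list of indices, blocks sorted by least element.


Type D_5, rank 5, |W|=1920; reorder rows/cols to standard.

Each λ_j+ρ reduced to Ā_11; 5-tuples below use C's row order:

  λ_1 → (1, 1, 0, 1, 3) · λ_2 → (2, 2, 4, 0, 0) · λ_3 → (6, 1, 2, 0, 1) · λ_4 → (2, 2, 4, 0, 0) · λ_5 → (6, 1, 2, 0, 1) · λ_6 → (6, 1, 2, 0, 1) · λ_7 → (2, 2, 4, 0, 0) · λ_8 → (6, 1, 2, 0, 1) · λ_9 → (1, 1, 0, 1, 3) · λ_10 → (1, 1, 0, 1, 3) · λ_11 → (1, 1, 0, 1, 3) · λ_12 → (6, 1, 2, 0, 1) · λ_13 → (1, 1, 0, 1, 3)

The 13 indices split into 3 linkage classes (same alcove rep ⇔ same W_11-dot-orbit):

[[1, 9, 10, 11, 13], [2, 4, 7], [3, 5, 6, 8, 12]]


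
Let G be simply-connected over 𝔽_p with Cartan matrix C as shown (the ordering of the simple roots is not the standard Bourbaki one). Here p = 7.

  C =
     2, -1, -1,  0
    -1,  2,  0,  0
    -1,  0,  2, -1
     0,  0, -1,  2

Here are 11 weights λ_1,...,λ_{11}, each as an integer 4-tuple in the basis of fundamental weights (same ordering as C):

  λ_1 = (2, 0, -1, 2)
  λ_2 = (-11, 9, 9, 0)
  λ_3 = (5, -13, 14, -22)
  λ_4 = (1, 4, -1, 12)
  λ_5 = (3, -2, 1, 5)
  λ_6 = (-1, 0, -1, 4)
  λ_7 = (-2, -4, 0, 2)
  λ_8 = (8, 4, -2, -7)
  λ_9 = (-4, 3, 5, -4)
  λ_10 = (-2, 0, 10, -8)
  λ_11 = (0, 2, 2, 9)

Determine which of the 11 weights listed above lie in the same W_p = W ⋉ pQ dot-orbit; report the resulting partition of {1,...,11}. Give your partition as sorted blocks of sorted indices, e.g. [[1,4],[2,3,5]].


C ↔ A_4 under row/col permutation; |W(A_4)| = 120.

Ā_7 reps of the 11 weights (A_4, coords as presented):

    1: (3, 1, 0, 3)
    2: (3, 1, 0, 3)
    3: (0, 1, 0, 5)
    4: (0, 1, 0, 5)
    5: (1, 3, 1, 1)
    6: (0, 1, 0, 5)
    7: (0, 1, 3, 0)
    8: (0, 1, 0, 5)
    9: (3, 1, 0, 3)
    10: (3, 1, 0, 3)
    11: (3, 1, 0, 3)

Grouping the 11 weights by Ā_7-representative: 4 linkage classes.

[[1, 2, 9, 10, 11], [3, 4, 6, 8], [5], [7]]


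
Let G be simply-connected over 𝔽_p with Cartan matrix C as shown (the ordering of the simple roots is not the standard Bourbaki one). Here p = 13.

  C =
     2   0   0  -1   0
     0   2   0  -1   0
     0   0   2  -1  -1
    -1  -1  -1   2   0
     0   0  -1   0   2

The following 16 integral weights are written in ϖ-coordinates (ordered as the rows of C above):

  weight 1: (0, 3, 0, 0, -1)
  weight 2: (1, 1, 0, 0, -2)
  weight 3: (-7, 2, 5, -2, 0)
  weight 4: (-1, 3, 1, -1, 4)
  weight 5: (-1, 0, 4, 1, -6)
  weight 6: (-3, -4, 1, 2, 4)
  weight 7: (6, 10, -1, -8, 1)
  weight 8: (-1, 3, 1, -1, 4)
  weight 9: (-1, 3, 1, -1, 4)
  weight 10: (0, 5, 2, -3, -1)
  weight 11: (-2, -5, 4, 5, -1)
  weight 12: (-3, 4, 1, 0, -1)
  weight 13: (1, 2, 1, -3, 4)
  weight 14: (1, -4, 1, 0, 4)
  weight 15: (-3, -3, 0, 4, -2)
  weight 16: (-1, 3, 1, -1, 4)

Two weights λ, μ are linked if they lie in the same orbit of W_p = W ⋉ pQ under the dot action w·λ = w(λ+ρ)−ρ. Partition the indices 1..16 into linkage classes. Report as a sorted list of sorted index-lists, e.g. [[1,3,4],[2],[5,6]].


Dynkin diagram of C (from the 8 off-diagonal −1 entries): D_5.

Ā_13 reps of the 16 weights (D_5, coords as presented):

  1: (1, 4, 1, 1, 0) · 2: (2, 2, 0, 1, 1) · 3: (1, 4, 1, 1, 0) · 4: (0, 4, 2, 0, 5) · 5: (0, 1, 0, 2, 5) · 6: (0, 1, 0, 2, 5) · 7: (0, 4, 2, 0, 5) · 8: (0, 4, 2, 0, 5) · 9: (0, 4, 2, 0, 5) · 10: (1, 4, 1, 1, 0) · 11: (1, 4, 1, 1, 0) · 12: (1, 4, 1, 1, 0) · 13: (0, 1, 0, 2, 5) · 14: (0, 1, 0, 2, 5) · 15: (2, 2, 0, 1, 1) · 16: (0, 4, 2, 0, 5)

Linkage partition of the 16 weights (4 classes, p=13):

[[1, 3, 10, 11, 12], [2, 15], [4, 7, 8, 9, 16], [5, 6, 13, 14]]


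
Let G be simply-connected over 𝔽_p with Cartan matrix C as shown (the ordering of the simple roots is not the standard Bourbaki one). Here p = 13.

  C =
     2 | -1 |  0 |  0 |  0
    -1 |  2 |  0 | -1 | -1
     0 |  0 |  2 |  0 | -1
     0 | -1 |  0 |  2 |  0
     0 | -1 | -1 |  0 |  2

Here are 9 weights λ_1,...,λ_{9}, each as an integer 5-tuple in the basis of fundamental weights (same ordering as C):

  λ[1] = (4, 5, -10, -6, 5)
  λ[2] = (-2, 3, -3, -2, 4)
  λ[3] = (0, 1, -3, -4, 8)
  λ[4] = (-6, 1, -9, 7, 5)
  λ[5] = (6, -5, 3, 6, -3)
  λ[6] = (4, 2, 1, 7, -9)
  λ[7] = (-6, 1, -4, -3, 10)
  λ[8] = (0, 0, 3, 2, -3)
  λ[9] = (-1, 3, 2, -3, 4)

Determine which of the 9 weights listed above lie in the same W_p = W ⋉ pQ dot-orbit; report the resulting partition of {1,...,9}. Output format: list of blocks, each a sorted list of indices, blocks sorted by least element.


C ↔ D_5 under row/col permutation; |W(D_5)| = 1920.

W_13-reps of the 9 weights in Ā_13 (same 5-coord order as C):

    [1] (1, 2, 2, 1, 2)
    [2] (1, 2, 2, 1, 2)
    [3] (0, 1, 2, 2, 1)
    [4] (0, 2, 3, 3, 0)
    [5] (1, 2, 2, 1, 2)
    [6] (0, 2, 3, 3, 0)
    [7] (0, 2, 3, 3, 0)
    [8] (0, 1, 2, 2, 1)
    [9] (0, 1, 2, 2, 1)

Grouping the 9 weights by Ā_13-representative: 3 linkage classes.

[[1, 2, 5], [3, 8, 9], [4, 6, 7]]


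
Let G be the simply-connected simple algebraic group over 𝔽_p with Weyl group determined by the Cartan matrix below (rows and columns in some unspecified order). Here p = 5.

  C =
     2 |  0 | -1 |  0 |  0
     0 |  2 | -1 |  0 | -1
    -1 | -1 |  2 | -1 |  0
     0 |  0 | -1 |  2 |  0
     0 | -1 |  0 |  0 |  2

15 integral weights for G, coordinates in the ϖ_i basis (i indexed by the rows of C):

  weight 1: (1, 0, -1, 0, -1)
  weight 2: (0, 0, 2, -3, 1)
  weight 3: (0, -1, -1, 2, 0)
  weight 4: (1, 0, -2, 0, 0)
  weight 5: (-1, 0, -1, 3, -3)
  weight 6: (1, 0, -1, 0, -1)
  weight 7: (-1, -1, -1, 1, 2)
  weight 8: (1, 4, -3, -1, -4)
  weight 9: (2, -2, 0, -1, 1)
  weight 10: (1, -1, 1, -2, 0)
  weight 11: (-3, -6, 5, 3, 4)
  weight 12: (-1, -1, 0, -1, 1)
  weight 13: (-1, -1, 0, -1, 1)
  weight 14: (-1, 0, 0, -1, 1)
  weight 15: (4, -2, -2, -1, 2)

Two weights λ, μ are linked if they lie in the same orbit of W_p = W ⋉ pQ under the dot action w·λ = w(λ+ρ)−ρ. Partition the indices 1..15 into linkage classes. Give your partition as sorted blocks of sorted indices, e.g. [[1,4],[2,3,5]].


Dynkin diagram of C (from the 8 off-diagonal −1 entries): D_5.

Alcove-folded reps (p=5, 15 weights, presented ϖ-order):

  λ_1+ρ ↦ (2, 1, 0, 1, 0) · λ_2+ρ ↦ (1, 0, 1, 0, 1) · λ_3+ρ ↦ (1, 0, 0, 3, 1) · λ_4+ρ ↦ (1, 0, 1, 0, 1) · λ_5+ρ ↦ (1, 0, 0, 3, 1) · λ_6+ρ ↦ (2, 1, 0, 1, 0) · λ_7+ρ ↦ (0, 0, 0, 2, 3) · λ_8+ρ ↦ (0, 0, 0, 2, 3) · λ_9+ρ ↦ (3, 0, 0, 0, 1) · λ_10+ρ ↦ (2, 1, 0, 1, 0) · λ_11+ρ ↦ (1, 0, 0, 3, 1) · λ_12+ρ ↦ (0, 0, 1, 0, 2) · λ_13+ρ ↦ (0, 0, 1, 0, 2) · λ_14+ρ ↦ (0, 0, 1, 0, 2) · λ_15+ρ ↦ (2, 1, 0, 1, 0)

These 15 weights hit 6 W_5-dot-orbits; sizes (4, 2, 3, 2, 1, 3):

[[1, 6, 10, 15], [2, 4], [3, 5, 11], [7, 8], [9], [12, 13, 14]]


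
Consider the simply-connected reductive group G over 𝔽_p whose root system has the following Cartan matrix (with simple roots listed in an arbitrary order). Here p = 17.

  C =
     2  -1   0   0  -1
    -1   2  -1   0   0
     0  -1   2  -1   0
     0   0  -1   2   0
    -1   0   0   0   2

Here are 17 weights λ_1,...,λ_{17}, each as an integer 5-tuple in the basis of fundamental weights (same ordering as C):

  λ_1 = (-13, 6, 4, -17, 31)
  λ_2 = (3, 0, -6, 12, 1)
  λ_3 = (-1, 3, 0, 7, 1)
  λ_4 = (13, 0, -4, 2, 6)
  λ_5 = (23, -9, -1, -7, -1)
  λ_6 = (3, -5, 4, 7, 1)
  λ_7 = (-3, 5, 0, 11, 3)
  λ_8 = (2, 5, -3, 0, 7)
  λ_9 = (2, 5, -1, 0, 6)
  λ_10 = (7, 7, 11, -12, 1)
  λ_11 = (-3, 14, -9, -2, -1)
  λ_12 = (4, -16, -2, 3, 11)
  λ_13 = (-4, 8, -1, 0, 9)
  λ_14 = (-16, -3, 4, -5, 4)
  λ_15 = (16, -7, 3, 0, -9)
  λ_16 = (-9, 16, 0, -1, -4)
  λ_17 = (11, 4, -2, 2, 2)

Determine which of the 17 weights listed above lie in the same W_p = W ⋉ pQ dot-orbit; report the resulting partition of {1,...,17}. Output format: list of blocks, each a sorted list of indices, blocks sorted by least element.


Type A_5, rank 5, |W|=720; reorder rows/cols to standard.

Ā_17 reps of the 17 weights (A_5, coords as presented):

    [1] (1, 3, 7, 5, 1)
    [2] (0, 4, 1, 8, 2)
    [3] (0, 4, 1, 8, 2)
    [4] (10, 2, 2, 1, 2)
    [5] (3, 6, 0, 1, 7)
    [6] (0, 4, 1, 8, 2)
    [7] (0, 4, 1, 8, 2)
    [8] (3, 4, 1, 1, 8)
    [9] (3, 6, 0, 1, 7)
    [10] (3, 4, 1, 1, 8)
    [11] (0, 4, 1, 8, 2)
    [12] (1, 3, 7, 5, 1)
    [13] (3, 6, 0, 1, 7)
    [14] (1, 3, 7, 5, 1)
    [15] (3, 4, 1, 1, 8)
    [16] (3, 6, 0, 1, 7)
    [17] (10, 2, 2, 1, 2)

5 distinct reps among the 17 weights ⇒ 5 W_17-linkage classes:

[[1, 12, 14], [2, 3, 6, 7, 11], [4, 17], [5, 9, 13, 16], [8, 10, 15]]


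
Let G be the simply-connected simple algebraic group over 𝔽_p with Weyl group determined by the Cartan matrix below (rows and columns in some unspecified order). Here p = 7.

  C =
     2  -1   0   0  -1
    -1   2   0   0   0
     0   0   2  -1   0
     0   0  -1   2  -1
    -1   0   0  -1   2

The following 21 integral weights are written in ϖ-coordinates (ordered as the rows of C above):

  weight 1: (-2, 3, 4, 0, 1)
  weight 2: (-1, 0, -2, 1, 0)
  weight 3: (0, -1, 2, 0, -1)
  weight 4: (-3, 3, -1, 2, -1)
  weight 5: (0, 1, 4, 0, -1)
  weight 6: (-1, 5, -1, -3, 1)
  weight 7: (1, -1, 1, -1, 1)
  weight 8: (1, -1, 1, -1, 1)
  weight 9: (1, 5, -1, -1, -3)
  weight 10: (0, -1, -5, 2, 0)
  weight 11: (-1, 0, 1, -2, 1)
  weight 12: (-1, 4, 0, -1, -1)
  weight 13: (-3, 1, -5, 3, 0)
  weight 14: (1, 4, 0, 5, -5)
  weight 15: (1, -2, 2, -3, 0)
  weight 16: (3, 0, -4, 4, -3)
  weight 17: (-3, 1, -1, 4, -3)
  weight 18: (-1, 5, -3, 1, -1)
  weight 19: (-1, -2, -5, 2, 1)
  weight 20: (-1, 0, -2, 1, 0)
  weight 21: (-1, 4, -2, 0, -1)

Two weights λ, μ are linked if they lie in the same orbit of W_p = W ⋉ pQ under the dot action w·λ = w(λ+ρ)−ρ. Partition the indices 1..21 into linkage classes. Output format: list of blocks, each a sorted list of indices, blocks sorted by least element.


Root system A_5: the 5×5 matrix C matches after relabeling.

W_7-reps of the 21 weights in Ā_7 (same 5-coord order as C):

    1: (0, 1, 1, 1, 1)
    2: (0, 1, 1, 1, 1)
    3: (1, 0, 3, 1, 0)
    4: (0, 2, 0, 1, 2)
    5: (1, 0, 3, 1, 0)
    6: (0, 5, 1, 0, 0)
    7: (2, 0, 2, 0, 2)
    8: (2, 0, 2, 0, 2)
    9: (0, 5, 1, 0, 0)
    10: (1, 0, 3, 1, 0)
    11: (0, 1, 1, 1, 1)
    12: (0, 5, 1, 0, 0)
    13: (1, 0, 3, 1, 0)
    14: (2, 0, 2, 0, 2)
    15: (0, 1, 1, 1, 1)
    16: (2, 0, 2, 0, 2)
    17: (0, 2, 0, 1, 2)
    18: (0, 5, 1, 0, 0)
    19: (1, 0, 3, 1, 0)
    20: (0, 1, 1, 1, 1)
    21: (0, 5, 1, 0, 0)

Grouping the 21 weights by Ā_7-representative: 5 linkage classes.

[[1, 2, 11, 15, 20], [3, 5, 10, 13, 19], [4, 17], [6, 9, 12, 18, 21], [7, 8, 14, 16]]


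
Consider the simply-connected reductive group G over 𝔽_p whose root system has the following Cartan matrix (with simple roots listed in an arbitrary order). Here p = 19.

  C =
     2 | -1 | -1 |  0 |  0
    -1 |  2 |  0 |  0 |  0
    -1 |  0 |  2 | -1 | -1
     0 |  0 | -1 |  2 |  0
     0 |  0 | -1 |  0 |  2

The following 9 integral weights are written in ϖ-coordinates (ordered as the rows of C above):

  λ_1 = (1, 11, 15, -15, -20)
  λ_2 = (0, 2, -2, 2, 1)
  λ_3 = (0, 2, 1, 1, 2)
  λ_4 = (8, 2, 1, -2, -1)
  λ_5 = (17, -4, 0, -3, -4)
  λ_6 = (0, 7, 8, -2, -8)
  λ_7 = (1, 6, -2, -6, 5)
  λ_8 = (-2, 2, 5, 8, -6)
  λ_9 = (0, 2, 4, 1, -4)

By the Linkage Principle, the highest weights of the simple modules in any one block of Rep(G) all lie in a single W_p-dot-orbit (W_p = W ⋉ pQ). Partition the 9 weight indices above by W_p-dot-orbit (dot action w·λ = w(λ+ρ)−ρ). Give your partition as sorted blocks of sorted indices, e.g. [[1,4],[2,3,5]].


Type D_5, rank 5, |W|=1920; reorder rows/cols to standard.

W_19-reps of the 9 weights in Ā_19 (same 5-coord order as C):

    [1] (0, 3, 1, 2, 1)
    [2] (0, 3, 1, 2, 1)
    [3] (1, 3, 2, 2, 3)
    [4] (4, 3, 1, 1, 0)
    [5] (0, 3, 1, 2, 1)
    [6] (0, 8, 1, 1, 7)
    [7] (4, 3, 1, 1, 0)
    [8] (1, 2, 0, 9, 5)
    [9] (1, 3, 2, 2, 3)

5 distinct reps among the 9 weights ⇒ 5 W_19-linkage classes:

[[1, 2, 5], [3, 9], [4, 7], [6], [8]]


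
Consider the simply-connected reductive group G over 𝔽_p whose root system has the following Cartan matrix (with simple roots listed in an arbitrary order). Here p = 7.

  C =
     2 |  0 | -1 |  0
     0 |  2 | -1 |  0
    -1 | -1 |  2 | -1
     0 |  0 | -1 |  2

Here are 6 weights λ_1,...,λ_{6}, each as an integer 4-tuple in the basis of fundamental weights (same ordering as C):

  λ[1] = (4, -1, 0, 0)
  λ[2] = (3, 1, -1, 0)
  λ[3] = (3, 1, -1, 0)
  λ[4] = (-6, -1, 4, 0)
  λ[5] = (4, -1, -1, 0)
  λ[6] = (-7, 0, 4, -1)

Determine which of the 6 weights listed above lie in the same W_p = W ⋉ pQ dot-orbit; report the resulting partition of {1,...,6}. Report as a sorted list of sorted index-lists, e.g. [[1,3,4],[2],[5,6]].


Dynkin diagram of C (from the 6 off-diagonal −1 entries): D_4.

Alcove-folded reps (p=7, 6 weights, presented ϖ-order):

  λ_1+ρ ↦ (5, 0, 0, 1);  λ_2+ρ ↦ (4, 2, 0, 1);  λ_3+ρ ↦ (4, 2, 0, 1);  λ_4+ρ ↦ (5, 0, 0, 1);  λ_5+ρ ↦ (5, 0, 0, 1);  λ_6+ρ ↦ (5, 0, 0, 1)

Linkage partition of the 6 weights (2 classes, p=7):

[[1, 4, 5, 6], [2, 3]]


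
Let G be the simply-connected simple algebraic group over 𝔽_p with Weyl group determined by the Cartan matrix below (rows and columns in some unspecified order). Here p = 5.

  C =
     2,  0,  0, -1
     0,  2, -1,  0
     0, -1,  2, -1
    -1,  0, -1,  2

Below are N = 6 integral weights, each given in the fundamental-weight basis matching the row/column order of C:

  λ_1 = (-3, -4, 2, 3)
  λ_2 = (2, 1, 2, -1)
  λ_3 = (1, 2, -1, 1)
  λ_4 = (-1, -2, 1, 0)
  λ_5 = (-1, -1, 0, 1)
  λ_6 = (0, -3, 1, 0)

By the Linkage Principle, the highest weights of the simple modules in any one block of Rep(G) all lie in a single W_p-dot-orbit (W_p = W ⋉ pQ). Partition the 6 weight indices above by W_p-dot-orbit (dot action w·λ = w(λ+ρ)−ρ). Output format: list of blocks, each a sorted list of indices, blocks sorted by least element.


A_4 Cartan matrix, 4 simple roots permuted; ρ=(1,1,1,1).

Ā_5 reps of the 6 weights (A_4, coords as presented):

  λ_1 → (0, 1, 0, 2) · λ_2 → (0, 1, 2, 0) · λ_3 → (0, 1, 0, 2) · λ_4 → (0, 1, 1, 1) · λ_5 → (0, 0, 1, 2) · λ_6 → (1, 2, 0, 1)

Partition of {1..6} into 5 W_5-dot-orbits:

[[1, 3], [2], [4], [5], [6]]


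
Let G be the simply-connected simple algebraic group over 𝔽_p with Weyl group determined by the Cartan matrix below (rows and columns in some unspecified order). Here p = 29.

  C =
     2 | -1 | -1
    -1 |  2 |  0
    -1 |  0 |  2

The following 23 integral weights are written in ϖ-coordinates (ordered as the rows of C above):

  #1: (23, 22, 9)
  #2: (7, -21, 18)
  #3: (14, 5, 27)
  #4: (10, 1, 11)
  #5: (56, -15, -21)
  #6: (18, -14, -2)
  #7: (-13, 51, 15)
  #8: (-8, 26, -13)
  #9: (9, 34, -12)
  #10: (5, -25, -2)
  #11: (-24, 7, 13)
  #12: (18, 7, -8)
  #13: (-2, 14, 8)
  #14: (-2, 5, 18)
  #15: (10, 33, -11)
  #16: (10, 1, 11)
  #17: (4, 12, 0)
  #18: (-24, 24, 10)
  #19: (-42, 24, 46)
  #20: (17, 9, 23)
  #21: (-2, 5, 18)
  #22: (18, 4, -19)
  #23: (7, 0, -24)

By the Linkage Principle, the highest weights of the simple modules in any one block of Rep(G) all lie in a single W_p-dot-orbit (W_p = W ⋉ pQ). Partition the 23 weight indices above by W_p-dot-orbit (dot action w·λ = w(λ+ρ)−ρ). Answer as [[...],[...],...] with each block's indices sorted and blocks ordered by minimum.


Type A_3, rank 3, |W|=24; reorder rows/cols to standard.

Alcove-folded reps (p=29, 23 weights, presented ϖ-order):

    [1] (1, 5, 18)
    [2] (12, 8, 7)
    [3] (1, 14, 8)
    [4] (11, 2, 12)
    [5] (1, 14, 8)
    [6] (5, 13, 1)
    [7] (11, 2, 12)
    [8] (12, 8, 7)
    [9] (5, 13, 1)
    [10] (1, 5, 18)
    [11] (1, 14, 8)
    [12] (12, 8, 7)
    [13] (1, 14, 8)
    [14] (1, 5, 18)
    [15] (5, 13, 1)
    [16] (11, 2, 12)
    [17] (5, 13, 1)
    [18] (11, 2, 12)
    [19] (11, 2, 12)
    [20] (5, 13, 1)
    [21] (1, 5, 18)
    [22] (1, 5, 18)
    [23] (1, 14, 8)

The 23 indices split into 5 linkage classes (same alcove rep ⇔ same W_29-dot-orbit):

[[1, 10, 14, 21, 22], [2, 8, 12], [3, 5, 11, 13, 23], [4, 7, 16, 18, 19], [6, 9, 15, 17, 20]]


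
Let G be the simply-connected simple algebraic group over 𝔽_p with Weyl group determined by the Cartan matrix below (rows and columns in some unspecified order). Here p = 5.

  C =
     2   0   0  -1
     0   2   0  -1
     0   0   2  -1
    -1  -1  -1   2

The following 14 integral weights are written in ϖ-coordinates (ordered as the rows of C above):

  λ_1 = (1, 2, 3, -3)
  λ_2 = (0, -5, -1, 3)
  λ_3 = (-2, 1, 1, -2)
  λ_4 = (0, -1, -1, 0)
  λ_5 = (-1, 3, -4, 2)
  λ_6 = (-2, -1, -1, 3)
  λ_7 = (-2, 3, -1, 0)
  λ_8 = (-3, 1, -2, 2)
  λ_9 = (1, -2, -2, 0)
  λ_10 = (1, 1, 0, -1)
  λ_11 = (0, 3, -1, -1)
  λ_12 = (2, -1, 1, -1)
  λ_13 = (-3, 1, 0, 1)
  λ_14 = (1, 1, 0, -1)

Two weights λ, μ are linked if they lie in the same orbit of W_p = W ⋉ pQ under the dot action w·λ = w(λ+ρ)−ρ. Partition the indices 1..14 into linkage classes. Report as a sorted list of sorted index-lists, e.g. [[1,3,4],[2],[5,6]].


Type D_4, rank 4, |W|=192; reorder rows/cols to standard.

Each λ_j+ρ reduced to Ā_5; 4-tuples below use C's row order:

  λ_1+ρ ↦ (0, 1, 2, 0) · λ_2+ρ ↦ (1, 4, 0, 0) · λ_3+ρ ↦ (1, 0, 0, 1) · λ_4+ρ ↦ (1, 0, 0, 1) · λ_5+ρ ↦ (2, 2, 1, 0) · λ_6+ρ ↦ (1, 0, 0, 1) · λ_7+ρ ↦ (1, 4, 0, 0) · λ_8+ρ ↦ (2, 2, 1, 0) · λ_9+ρ ↦ (1, 0, 0, 1) · λ_10+ρ ↦ (2, 2, 1, 0) · λ_11+ρ ↦ (1, 4, 0, 0) · λ_12+ρ ↦ (3, 0, 2, 0) · λ_13+ρ ↦ (2, 2, 1, 0) · λ_14+ρ ↦ (2, 2, 1, 0)

The 14 indices split into 5 linkage classes (same alcove rep ⇔ same W_5-dot-orbit):

[[1], [2, 7, 11], [3, 4, 6, 9], [5, 8, 10, 13, 14], [12]]


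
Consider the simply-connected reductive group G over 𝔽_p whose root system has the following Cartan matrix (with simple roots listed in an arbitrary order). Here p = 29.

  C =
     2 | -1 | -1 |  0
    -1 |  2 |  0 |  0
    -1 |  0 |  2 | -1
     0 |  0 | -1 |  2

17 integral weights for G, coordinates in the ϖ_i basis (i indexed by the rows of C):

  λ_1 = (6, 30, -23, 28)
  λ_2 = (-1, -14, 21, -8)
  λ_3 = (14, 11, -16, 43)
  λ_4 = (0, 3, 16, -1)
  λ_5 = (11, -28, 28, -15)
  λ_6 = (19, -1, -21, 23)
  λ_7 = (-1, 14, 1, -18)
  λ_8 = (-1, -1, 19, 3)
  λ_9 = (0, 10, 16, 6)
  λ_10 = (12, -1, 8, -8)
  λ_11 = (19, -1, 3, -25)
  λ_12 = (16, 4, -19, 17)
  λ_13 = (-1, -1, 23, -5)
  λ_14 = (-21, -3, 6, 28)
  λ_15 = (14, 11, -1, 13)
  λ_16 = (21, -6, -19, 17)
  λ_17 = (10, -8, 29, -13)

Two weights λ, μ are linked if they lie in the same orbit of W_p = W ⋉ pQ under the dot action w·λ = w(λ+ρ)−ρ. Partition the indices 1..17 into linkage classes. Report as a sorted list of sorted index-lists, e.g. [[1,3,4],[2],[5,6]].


Dynkin diagram of C (from the 6 off-diagonal −1 entries): A_4.

Each λ_j+ρ reduced to Ā_29; 4-tuples below use C's row order:

    λ_1+ρ ↦ (13, 0, 2, 7)
    λ_2+ρ ↦ (13, 0, 2, 7)
    λ_3+ρ ↦ (15, 0, 0, 2)
    λ_4+ρ ↦ (1, 4, 17, 0)
    λ_5+ρ ↦ (15, 0, 0, 2)
    λ_6+ρ ↦ (0, 0, 20, 4)
    λ_7+ρ ↦ (15, 0, 0, 2)
    λ_8+ρ ↦ (0, 0, 20, 4)
    λ_9+ρ ↦ (1, 4, 17, 0)
    λ_10+ρ ↦ (13, 0, 2, 7)
    λ_11+ρ ↦ (0, 0, 20, 4)
    λ_12+ρ ↦ (1, 4, 17, 0)
    λ_13+ρ ↦ (0, 0, 20, 4)
    λ_14+ρ ↦ (13, 0, 2, 7)
    λ_15+ρ ↦ (15, 0, 0, 2)
    λ_16+ρ ↦ (1, 4, 17, 0)
    λ_17+ρ ↦ (1, 4, 17, 0)

The 17 indices split into 4 linkage classes (same alcove rep ⇔ same W_29-dot-orbit):

[[1, 2, 10, 14], [3, 5, 7, 15], [4, 9, 12, 16, 17], [6, 8, 11, 13]]


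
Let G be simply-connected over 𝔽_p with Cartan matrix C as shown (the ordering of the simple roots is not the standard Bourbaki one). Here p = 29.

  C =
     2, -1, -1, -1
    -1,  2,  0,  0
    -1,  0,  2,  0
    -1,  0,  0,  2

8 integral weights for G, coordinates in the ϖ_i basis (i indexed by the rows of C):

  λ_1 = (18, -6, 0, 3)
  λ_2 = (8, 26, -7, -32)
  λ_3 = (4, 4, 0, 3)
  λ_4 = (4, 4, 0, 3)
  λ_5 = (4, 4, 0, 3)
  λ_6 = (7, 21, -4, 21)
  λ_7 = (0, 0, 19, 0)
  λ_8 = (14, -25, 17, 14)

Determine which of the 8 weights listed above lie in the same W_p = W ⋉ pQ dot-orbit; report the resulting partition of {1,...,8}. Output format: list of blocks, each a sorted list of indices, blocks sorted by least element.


Root system D_4: the 4×4 matrix C matches after relabeling.

W_29-reps of the 8 weights in Ā_29 (same 4-coord order as C):

  [1] (5, 5, 1, 4);  [2] (1, 1, 20, 1);  [3] (5, 5, 1, 4);  [4] (5, 5, 1, 4);  [5] (5, 5, 1, 4);  [6] (1, 1, 20, 1);  [7] (1, 1, 20, 1);  [8] (5, 5, 1, 4)

Grouping the 8 weights by Ā_29-representative: 2 linkage classes.

[[1, 3, 4, 5, 8], [2, 6, 7]]


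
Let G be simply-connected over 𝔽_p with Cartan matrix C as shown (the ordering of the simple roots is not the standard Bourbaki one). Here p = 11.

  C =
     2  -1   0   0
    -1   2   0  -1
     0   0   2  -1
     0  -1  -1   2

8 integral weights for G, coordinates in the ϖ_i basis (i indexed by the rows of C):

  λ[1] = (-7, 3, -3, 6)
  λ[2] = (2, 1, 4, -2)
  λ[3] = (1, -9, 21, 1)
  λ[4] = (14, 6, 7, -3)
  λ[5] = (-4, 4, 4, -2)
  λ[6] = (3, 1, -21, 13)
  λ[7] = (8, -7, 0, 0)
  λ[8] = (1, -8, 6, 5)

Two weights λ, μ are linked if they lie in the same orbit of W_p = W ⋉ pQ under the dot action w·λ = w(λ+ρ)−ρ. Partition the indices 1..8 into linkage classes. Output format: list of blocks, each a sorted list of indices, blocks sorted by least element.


C ↔ A_4 under row/col permutation; |W(A_4)| = 120.

Folding the 8 weights λ_j+ρ into Ā_11 (reps in the given 4-coord order):

  λ_1 → (4, 2, 2, 3)
  λ_2 → (3, 1, 4, 1)
  λ_3 → (4, 2, 2, 3)
  λ_4 → (4, 2, 2, 3)
  λ_5 → (3, 1, 4, 1)
  λ_6 → (4, 2, 2, 3)
  λ_7 → (3, 1, 4, 1)
  λ_8 → (3, 1, 4, 1)

These 8 weights hit 2 W_11-dot-orbits; sizes (4, 4):

[[1, 3, 4, 6], [2, 5, 7, 8]]


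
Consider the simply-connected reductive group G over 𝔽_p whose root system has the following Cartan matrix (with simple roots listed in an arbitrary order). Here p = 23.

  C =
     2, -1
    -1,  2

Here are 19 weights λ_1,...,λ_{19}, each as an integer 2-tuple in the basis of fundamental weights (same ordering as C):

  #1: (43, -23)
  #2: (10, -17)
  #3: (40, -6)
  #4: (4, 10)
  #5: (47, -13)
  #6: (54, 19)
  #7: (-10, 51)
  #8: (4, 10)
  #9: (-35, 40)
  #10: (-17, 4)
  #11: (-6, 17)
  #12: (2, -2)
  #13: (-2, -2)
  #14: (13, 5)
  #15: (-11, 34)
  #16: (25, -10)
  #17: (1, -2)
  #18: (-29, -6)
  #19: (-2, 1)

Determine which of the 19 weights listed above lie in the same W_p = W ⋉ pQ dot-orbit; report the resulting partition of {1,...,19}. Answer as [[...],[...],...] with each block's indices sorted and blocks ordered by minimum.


Dynkin diagram of C (from the 2 off-diagonal −1 entries): A_2.

Alcove-folded reps (p=23, 19 weights, presented ϖ-order):

  1: (1, 1)
  2: (5, 11)
  3: (5, 13)
  4: (5, 11)
  5: (2, 11)
  6: (14, 6)
  7: (14, 6)
  8: (5, 11)
  9: (5, 11)
  10: (5, 11)
  11: (5, 13)
  12: (2, 1)
  13: (1, 1)
  14: (14, 6)
  15: (2, 11)
  16: (14, 6)
  17: (1, 1)
  18: (5, 13)
  19: (1, 1)

The 19 indices split into 6 linkage classes (same alcove rep ⇔ same W_23-dot-orbit):

[[1, 13, 17, 19], [2, 4, 8, 9, 10], [3, 11, 18], [5, 15], [6, 7, 14, 16], [12]]


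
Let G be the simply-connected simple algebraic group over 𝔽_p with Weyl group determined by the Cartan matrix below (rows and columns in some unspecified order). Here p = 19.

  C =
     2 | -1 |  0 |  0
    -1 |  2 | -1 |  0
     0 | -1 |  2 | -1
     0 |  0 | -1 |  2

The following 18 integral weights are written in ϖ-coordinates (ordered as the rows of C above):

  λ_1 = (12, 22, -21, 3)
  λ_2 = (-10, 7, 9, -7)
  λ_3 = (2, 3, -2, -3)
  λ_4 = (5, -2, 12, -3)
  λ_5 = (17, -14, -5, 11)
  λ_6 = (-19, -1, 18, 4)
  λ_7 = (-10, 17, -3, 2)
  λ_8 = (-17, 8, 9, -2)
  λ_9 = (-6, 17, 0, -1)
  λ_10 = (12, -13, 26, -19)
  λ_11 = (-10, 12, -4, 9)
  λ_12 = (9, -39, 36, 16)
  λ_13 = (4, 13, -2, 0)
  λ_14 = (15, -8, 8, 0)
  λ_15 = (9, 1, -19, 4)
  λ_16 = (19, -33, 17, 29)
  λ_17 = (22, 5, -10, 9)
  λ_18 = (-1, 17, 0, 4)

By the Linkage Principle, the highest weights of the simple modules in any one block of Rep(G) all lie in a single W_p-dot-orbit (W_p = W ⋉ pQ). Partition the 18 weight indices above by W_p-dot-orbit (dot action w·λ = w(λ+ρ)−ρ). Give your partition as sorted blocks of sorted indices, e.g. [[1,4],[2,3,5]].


Type A_4, rank 4, |W|=120; reorder rows/cols to standard.

Alcove-folded reps (p=19, 18 weights, presented ϖ-order):

  1: (3, 1, 2, 1);  2: (8, 1, 3, 6);  3: (3, 1, 2, 1);  4: (5, 1, 10, 2);  5: (1, 4, 8, 5);  6: (5, 13, 1, 0);  7: (9, 7, 2, 1);  8: (9, 7, 2, 1);  9: (5, 13, 1, 0);  10: (8, 1, 3, 6);  11: (8, 1, 3, 6);  12: (9, 7, 2, 1);  13: (5, 13, 1, 0);  14: (9, 7, 2, 1);  15: (5, 1, 10, 2);  16: (5, 1, 10, 2);  17: (8, 1, 3, 6);  18: (5, 13, 1, 0)

The 18 indices split into 6 linkage classes (same alcove rep ⇔ same W_19-dot-orbit):

[[1, 3], [2, 10, 11, 17], [4, 15, 16], [5], [6, 9, 13, 18], [7, 8, 12, 14]]


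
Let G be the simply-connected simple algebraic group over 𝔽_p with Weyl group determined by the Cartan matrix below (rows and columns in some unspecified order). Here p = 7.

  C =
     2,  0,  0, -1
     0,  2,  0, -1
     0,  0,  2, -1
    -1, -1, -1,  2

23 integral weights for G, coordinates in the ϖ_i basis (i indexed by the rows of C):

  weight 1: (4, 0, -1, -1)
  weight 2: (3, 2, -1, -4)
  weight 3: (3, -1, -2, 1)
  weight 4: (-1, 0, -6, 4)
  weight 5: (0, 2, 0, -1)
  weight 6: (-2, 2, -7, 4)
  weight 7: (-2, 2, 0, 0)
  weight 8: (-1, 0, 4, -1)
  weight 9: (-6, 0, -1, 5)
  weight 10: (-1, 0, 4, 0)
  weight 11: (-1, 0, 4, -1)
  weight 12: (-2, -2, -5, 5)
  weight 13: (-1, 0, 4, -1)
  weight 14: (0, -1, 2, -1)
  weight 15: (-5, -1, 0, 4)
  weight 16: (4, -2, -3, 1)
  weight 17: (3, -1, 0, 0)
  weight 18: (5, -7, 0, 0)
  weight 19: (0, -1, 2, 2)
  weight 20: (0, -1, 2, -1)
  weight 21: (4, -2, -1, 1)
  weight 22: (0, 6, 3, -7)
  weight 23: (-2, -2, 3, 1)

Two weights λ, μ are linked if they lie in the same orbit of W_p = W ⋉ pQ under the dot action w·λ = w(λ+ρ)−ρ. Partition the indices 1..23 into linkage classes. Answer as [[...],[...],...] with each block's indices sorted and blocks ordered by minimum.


Cartan matrix: type D_4 (|W|=192); un-permuting the 4 rows.

W_7-reps of the 23 weights in Ā_7 (same 4-coord order as C):

    1: (5, 1, 0, 0)
    2: (1, 0, 3, 0)
    3: (4, 0, 1, 1)
    4: (0, 1, 5, 0)
    5: (1, 3, 1, 0)
    6: (1, 1, 4, 0)
    7: (1, 3, 1, 0)
    8: (0, 1, 5, 0)
    9: (5, 1, 0, 0)
    10: (0, 1, 5, 0)
    11: (0, 1, 5, 0)
    12: (1, 1, 4, 0)
    13: (0, 1, 5, 0)
    14: (1, 0, 3, 0)
    15: (4, 0, 1, 1)
    16: (4, 0, 1, 1)
    17: (4, 0, 1, 1)
    18: (1, 1, 4, 0)
    19: (1, 0, 3, 0)
    20: (1, 0, 3, 0)
    21: (5, 1, 0, 0)
    22: (4, 0, 1, 1)
    23: (1, 1, 4, 0)

6 distinct reps among the 23 weights ⇒ 6 W_7-linkage classes:

[[1, 9, 21], [2, 14, 19, 20], [3, 15, 16, 17, 22], [4, 8, 10, 11, 13], [5, 7], [6, 12, 18, 23]]


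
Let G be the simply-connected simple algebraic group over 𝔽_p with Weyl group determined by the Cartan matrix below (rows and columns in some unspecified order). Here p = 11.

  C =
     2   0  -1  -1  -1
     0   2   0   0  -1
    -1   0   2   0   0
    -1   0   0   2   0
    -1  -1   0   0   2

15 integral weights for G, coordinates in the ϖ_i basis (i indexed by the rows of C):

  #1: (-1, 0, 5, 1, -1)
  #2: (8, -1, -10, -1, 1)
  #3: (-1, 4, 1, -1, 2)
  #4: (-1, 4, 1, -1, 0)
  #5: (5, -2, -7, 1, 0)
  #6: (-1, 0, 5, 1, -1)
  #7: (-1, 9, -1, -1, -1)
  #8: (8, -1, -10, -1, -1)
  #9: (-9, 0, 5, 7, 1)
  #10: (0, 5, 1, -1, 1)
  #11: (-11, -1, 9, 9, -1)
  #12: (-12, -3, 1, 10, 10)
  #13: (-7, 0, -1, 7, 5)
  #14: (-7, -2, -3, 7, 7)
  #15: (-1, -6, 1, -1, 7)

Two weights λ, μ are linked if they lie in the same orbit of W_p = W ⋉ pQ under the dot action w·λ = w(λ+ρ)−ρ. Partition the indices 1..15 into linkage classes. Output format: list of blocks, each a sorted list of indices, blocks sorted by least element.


Type D_5, rank 5, |W|=1920; reorder rows/cols to standard.

W_11-reps of the 15 weights in Ā_11 (same 5-coord order as C):

  λ_1 → (0, 1, 6, 2, 0);  λ_2 → (0, 0, 9, 0, 0);  λ_3 → (0, 5, 2, 0, 1);  λ_4 → (0, 5, 2, 0, 1);  λ_5 → (0, 1, 6, 2, 0);  λ_6 → (0, 1, 6, 2, 0);  λ_7 → (0, 10, 0, 0, 0);  λ_8 → (0, 0, 9, 0, 0);  λ_9 → (0, 5, 2, 0, 1);  λ_10 → (0, 5, 2, 0, 1);  λ_11 → (0, 10, 0, 0, 0);  λ_12 → (0, 0, 9, 0, 0);  λ_13 → (0, 1, 6, 2, 0);  λ_14 → (1, 0, 6, 0, 1);  λ_15 → (0, 5, 2, 0, 1)

Partition of {1..15} into 5 W_11-dot-orbits:

[[1, 5, 6, 13], [2, 8, 12], [3, 4, 9, 10, 15], [7, 11], [14]]


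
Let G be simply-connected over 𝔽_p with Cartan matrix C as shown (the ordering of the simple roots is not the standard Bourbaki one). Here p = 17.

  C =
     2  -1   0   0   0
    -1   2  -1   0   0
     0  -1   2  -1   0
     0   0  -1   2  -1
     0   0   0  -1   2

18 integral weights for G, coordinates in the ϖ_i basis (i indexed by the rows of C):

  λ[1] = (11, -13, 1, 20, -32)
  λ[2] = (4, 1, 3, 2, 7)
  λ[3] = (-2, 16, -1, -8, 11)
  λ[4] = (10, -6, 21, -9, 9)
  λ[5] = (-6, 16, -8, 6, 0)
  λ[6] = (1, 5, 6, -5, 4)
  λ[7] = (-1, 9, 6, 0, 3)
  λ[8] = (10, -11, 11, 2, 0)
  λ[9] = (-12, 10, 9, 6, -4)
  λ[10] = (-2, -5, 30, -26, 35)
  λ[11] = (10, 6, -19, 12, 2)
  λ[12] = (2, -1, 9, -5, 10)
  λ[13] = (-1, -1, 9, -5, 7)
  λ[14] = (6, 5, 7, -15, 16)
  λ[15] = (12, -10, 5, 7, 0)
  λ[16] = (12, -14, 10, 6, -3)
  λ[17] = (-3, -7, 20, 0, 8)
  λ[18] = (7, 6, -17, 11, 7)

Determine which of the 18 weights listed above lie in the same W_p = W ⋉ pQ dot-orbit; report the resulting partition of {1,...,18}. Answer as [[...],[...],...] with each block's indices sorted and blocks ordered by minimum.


A_5 Cartan matrix, 5 simple roots permuted; ρ=(1,1,1,1,1).

λ_j+ρ reflected into Ā_17 (⟨·,θ^∨⟩≤17); 5-tuples as given:

  λ_1+ρ ↦ (0, 2, 4, 3, 3);  λ_2+ρ ↦ (0, 2, 4, 3, 3);  λ_3+ρ ↦ (4, 5, 7, 0, 0);  λ_4+ρ ↦ (0, 2, 4, 3, 3);  λ_5+ρ ↦ (4, 5, 7, 0, 0);  λ_6+ρ ↦ (2, 6, 3, 4, 1);  λ_7+ρ ↦ (4, 5, 7, 0, 0);  λ_8+ρ ↦ (1, 10, 2, 3, 1);  λ_9+ρ ↦ (0, 0, 6, 4, 4);  λ_10+ρ ↦ (2, 6, 3, 4, 1);  λ_11+ρ ↦ (1, 10, 2, 3, 1);  λ_12+ρ ↦ (0, 0, 6, 4, 4);  λ_13+ρ ↦ (0, 0, 6, 4, 4);  λ_14+ρ ↦ (0, 0, 6, 4, 4);  λ_15+ρ ↦ (2, 6, 3, 4, 1);  λ_16+ρ ↦ (1, 10, 2, 3, 1);  λ_17+ρ ↦ (2, 6, 3, 4, 1);  λ_18+ρ ↦ (2, 6, 3, 4, 1)

5 distinct reps among the 18 weights ⇒ 5 W_17-linkage classes:

[[1, 2, 4], [3, 5, 7], [6, 10, 15, 17, 18], [8, 11, 16], [9, 12, 13, 14]]


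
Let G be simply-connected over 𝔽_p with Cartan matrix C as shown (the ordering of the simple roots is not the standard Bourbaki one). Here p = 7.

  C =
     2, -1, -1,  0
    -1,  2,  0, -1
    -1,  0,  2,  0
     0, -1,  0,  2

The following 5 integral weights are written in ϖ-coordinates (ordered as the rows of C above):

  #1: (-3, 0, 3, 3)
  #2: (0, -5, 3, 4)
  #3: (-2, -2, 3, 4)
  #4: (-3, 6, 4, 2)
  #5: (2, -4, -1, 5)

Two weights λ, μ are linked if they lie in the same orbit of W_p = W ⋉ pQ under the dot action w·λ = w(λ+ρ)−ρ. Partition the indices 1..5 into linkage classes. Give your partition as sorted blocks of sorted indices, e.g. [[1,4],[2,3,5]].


Type A_4, rank 4, |W|=120; reorder rows/cols to standard.

λ_j+ρ reflected into Ā_7 (⟨·,θ^∨⟩≤7); 4-tuples as given:

  1: (1, 1, 2, 3);  2: (3, 1, 1, 1);  3: (1, 1, 2, 3);  4: (1, 1, 2, 3);  5: (0, 3, 0, 3)

The 5 indices split into 3 linkage classes (same alcove rep ⇔ same W_7-dot-orbit):

[[1, 3, 4], [2], [5]]


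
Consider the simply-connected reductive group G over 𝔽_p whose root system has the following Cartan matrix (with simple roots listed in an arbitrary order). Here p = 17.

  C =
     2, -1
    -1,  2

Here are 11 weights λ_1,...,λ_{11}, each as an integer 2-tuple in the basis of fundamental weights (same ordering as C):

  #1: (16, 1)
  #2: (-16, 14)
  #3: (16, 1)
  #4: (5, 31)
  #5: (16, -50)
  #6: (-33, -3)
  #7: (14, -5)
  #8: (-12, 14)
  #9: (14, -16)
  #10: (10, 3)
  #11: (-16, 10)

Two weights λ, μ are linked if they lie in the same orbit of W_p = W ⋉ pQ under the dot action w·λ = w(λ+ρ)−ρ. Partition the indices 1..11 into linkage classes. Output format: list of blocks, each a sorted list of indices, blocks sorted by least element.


Dynkin diagram of C (from the 2 off-diagonal −1 entries): A_2.

Ā_17 reps of the 11 weights (A_2, coords as presented):

  1: (15, 0) · 2: (15, 0) · 3: (15, 0) · 4: (11, 4) · 5: (15, 0) · 6: (15, 0) · 7: (11, 4) · 8: (11, 4) · 9: (0, 15) · 10: (11, 4) · 11: (11, 4)

Partition of {1..11} into 3 W_17-dot-orbits:

[[1, 2, 3, 5, 6], [4, 7, 8, 10, 11], [9]]


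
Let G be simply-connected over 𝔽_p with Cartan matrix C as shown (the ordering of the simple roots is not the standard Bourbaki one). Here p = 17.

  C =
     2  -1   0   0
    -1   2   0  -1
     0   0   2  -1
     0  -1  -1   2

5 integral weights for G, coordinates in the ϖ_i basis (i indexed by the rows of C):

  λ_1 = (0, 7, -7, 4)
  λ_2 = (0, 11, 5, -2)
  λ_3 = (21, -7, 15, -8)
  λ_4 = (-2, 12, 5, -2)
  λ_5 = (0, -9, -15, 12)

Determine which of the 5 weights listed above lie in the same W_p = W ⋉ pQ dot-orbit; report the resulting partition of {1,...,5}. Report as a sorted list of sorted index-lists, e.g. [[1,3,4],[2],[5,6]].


A_4 Cartan matrix, 4 simple roots permuted; ρ=(1,1,1,1).

Each λ_j+ρ reduced to Ā_17; 4-tuples below use C's row order:

    1: (1, 7, 5, 1)
    2: (0, 11, 4, 1)
    3: (1, 7, 5, 1)
    4: (0, 11, 4, 1)
    5: (1, 7, 5, 1)

Partition of {1..5} into 2 W_17-dot-orbits:

[[1, 3, 5], [2, 4]]


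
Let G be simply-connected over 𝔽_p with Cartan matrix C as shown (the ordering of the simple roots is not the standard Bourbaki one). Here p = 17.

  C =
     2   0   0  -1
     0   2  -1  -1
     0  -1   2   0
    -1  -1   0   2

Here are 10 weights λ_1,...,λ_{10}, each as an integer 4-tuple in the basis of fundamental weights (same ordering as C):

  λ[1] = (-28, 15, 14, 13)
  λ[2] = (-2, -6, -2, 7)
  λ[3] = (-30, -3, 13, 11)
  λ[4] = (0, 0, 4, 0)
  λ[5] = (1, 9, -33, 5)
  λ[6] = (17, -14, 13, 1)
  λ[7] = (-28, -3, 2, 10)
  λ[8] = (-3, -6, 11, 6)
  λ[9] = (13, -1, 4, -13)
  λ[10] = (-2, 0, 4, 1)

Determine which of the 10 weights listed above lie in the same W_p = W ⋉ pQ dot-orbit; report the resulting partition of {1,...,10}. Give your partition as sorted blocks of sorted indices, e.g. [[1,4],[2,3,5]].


Type A_4, rank 4, |W|=120; reorder rows/cols to standard.

λ_j+ρ reflected into Ā_17 (⟨·,θ^∨⟩≤17); 4-tuples as given:

    [1] (3, 1, 2, 10)
    [2] (1, 1, 5, 1)
    [3] (2, 5, 7, 0)
    [4] (1, 1, 5, 1)
    [5] (1, 1, 5, 1)
    [6] (3, 1, 2, 10)
    [7] (1, 1, 5, 1)
    [8] (2, 5, 7, 0)
    [9] (2, 5, 7, 0)
    [10] (1, 1, 5, 1)

Grouping the 10 weights by Ā_17-representative: 3 linkage classes.

[[1, 6], [2, 4, 5, 7, 10], [3, 8, 9]]


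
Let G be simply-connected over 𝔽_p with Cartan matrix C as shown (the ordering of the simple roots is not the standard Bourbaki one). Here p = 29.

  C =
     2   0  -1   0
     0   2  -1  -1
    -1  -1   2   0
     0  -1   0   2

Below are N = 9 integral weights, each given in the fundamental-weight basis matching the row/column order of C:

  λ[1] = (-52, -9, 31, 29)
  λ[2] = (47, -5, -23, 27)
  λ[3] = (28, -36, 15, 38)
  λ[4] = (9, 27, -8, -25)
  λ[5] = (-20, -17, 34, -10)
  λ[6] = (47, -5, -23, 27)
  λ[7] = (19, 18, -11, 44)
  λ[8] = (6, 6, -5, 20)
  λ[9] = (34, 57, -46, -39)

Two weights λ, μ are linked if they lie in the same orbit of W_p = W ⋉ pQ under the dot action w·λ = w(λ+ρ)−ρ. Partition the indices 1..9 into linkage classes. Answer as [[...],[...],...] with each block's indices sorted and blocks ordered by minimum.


Dynkin diagram of C (from the 6 off-diagonal −1 entries): A_4.

Each λ_j+ρ reduced to Ā_29; 4-tuples below use C's row order:

    λ_1+ρ ↦ (1, 3, 4, 19)
    λ_2+ρ ↦ (1, 3, 4, 19)
    λ_3+ρ ↦ (4, 0, 9, 10)
    λ_4+ρ ↦ (1, 3, 4, 19)
    λ_5+ρ ↦ (4, 0, 9, 10)
    λ_6+ρ ↦ (1, 3, 4, 19)
    λ_7+ρ ↦ (4, 0, 9, 10)
    λ_8+ρ ↦ (1, 3, 4, 19)
    λ_9+ρ ↦ (4, 0, 9, 10)

Grouping the 9 weights by Ā_29-representative: 2 linkage classes.

[[1, 2, 4, 6, 8], [3, 5, 7, 9]]
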